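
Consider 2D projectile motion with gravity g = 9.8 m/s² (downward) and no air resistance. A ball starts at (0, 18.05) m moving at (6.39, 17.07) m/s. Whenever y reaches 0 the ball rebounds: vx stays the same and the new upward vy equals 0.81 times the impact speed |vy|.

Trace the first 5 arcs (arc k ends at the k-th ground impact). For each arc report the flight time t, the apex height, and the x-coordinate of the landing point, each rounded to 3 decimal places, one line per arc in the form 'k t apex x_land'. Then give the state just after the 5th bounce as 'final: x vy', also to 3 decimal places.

Arc 1: start y=18.050, vy=17.070 → t=4.334, apex=32.917, x_land=27.692, impact vy=-25.400
  bounce: vy ← 0.81·25.400 = 20.574
Arc 2: start y=0.000, vy=20.574 → t=4.199, apex=21.597, x_land=54.523, impact vy=-20.574
  bounce: vy ← 0.81·20.574 = 16.665
Arc 3: start y=0.000, vy=16.665 → t=3.401, apex=14.170, x_land=76.255, impact vy=-16.665
  bounce: vy ← 0.81·16.665 = 13.499
Arc 4: start y=0.000, vy=13.499 → t=2.755, apex=9.297, x_land=93.858, impact vy=-13.499
  bounce: vy ← 0.81·13.499 = 10.934
Arc 5: start y=0.000, vy=10.934 → t=2.231, apex=6.100, x_land=108.117, impact vy=-10.934
  bounce: vy ← 0.81·10.934 = 8.856

1 4.334 32.917 27.692
2 4.199 21.597 54.523
3 3.401 14.170 76.255
4 2.755 9.297 93.858
5 2.231 6.100 108.117
final: 108.117 8.856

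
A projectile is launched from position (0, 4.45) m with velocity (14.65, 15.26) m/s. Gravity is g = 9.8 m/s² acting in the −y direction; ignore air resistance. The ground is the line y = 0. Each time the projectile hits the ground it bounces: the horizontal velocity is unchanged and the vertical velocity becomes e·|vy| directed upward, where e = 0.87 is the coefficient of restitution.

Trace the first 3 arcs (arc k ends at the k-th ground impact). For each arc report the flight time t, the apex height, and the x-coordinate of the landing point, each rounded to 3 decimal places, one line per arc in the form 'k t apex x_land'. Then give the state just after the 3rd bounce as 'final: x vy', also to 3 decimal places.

Arc 1: start y=4.450, vy=15.260 → t=3.383, apex=16.331, x_land=49.557, impact vy=-17.891
  bounce: vy ← 0.87·17.891 = 15.565
Arc 2: start y=0.000, vy=15.565 → t=3.177, apex=12.361, x_land=96.094, impact vy=-15.565
  bounce: vy ← 0.87·15.565 = 13.542
Arc 3: start y=0.000, vy=13.542 → t=2.764, apex=9.356, x_land=136.581, impact vy=-13.542
  bounce: vy ← 0.87·13.542 = 11.781

1 3.383 16.331 49.557
2 3.177 12.361 96.094
3 2.764 9.356 136.581
final: 136.581 11.781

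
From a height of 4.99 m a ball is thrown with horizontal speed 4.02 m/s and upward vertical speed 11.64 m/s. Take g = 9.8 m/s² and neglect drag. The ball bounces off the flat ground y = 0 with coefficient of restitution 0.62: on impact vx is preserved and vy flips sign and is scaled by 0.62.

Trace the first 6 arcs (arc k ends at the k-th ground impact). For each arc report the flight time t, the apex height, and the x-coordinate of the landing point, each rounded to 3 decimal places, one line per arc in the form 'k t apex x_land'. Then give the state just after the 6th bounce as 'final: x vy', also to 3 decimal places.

Arc 1: start y=4.990, vy=11.640 → t=2.746, apex=11.903, x_land=11.040, impact vy=-15.274
  bounce: vy ← 0.62·15.274 = 9.470
Arc 2: start y=0.000, vy=9.470 → t=1.933, apex=4.575, x_land=18.809, impact vy=-9.470
  bounce: vy ← 0.62·9.470 = 5.871
Arc 3: start y=0.000, vy=5.871 → t=1.198, apex=1.759, x_land=23.626, impact vy=-5.871
  bounce: vy ← 0.62·5.871 = 3.640
Arc 4: start y=0.000, vy=3.640 → t=0.743, apex=0.676, x_land=26.613, impact vy=-3.640
  bounce: vy ← 0.62·3.640 = 2.257
Arc 5: start y=0.000, vy=2.257 → t=0.461, apex=0.260, x_land=28.464, impact vy=-2.257
  bounce: vy ← 0.62·2.257 = 1.399
Arc 6: start y=0.000, vy=1.399 → t=0.286, apex=0.100, x_land=29.612, impact vy=-1.399
  bounce: vy ← 0.62·1.399 = 0.868

1 2.746 11.903 11.040
2 1.933 4.575 18.809
3 1.198 1.759 23.626
4 0.743 0.676 26.613
5 0.461 0.260 28.464
6 0.286 0.100 29.612
final: 29.612 0.868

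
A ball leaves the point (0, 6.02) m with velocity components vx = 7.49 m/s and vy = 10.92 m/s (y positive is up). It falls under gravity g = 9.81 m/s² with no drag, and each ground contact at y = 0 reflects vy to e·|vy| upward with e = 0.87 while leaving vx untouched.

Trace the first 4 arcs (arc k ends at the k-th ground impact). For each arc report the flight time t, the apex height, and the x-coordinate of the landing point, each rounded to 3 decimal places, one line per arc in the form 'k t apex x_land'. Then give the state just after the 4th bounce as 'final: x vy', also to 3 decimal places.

1 2.684 12.098 20.100
2 2.733 9.157 40.568
3 2.377 6.931 58.375
4 2.068 5.246 73.866
final: 73.866 8.826

Arc 1: start y=6.020, vy=10.920 → t=2.684, apex=12.098, x_land=20.100, impact vy=-15.406
  bounce: vy ← 0.87·15.406 = 13.404
Arc 2: start y=0.000, vy=13.404 → t=2.733, apex=9.157, x_land=40.568, impact vy=-13.404
  bounce: vy ← 0.87·13.404 = 11.661
Arc 3: start y=0.000, vy=11.661 → t=2.377, apex=6.931, x_land=58.375, impact vy=-11.661
  bounce: vy ← 0.87·11.661 = 10.145
Arc 4: start y=0.000, vy=10.145 → t=2.068, apex=5.246, x_land=73.866, impact vy=-10.145
  bounce: vy ← 0.87·10.145 = 8.826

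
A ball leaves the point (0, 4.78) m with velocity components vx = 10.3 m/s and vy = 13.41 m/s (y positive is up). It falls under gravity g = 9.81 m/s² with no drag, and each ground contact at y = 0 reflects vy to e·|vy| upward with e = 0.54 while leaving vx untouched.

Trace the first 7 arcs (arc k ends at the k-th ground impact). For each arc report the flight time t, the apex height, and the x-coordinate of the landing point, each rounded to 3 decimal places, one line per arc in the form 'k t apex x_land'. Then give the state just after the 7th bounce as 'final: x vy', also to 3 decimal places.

Arc 1: start y=4.780, vy=13.410 → t=3.053, apex=13.946, x_land=31.447, impact vy=-16.541
  bounce: vy ← 0.54·16.541 = 8.932
Arc 2: start y=0.000, vy=8.932 → t=1.821, apex=4.067, x_land=50.204, impact vy=-8.932
  bounce: vy ← 0.54·8.932 = 4.823
Arc 3: start y=0.000, vy=4.823 → t=0.983, apex=1.186, x_land=60.333, impact vy=-4.823
  bounce: vy ← 0.54·4.823 = 2.605
Arc 4: start y=0.000, vy=2.605 → t=0.531, apex=0.346, x_land=65.802, impact vy=-2.605
  bounce: vy ← 0.54·2.605 = 1.407
Arc 5: start y=0.000, vy=1.407 → t=0.287, apex=0.101, x_land=68.756, impact vy=-1.407
  bounce: vy ← 0.54·1.407 = 0.760
Arc 6: start y=0.000, vy=0.760 → t=0.155, apex=0.029, x_land=70.351, impact vy=-0.760
  bounce: vy ← 0.54·0.760 = 0.410
Arc 7: start y=0.000, vy=0.410 → t=0.084, apex=0.009, x_land=71.212, impact vy=-0.410
  bounce: vy ← 0.54·0.410 = 0.221

1 3.053 13.946 31.447
2 1.821 4.067 50.204
3 0.983 1.186 60.333
4 0.531 0.346 65.802
5 0.287 0.101 68.756
6 0.155 0.029 70.351
7 0.084 0.009 71.212
final: 71.212 0.221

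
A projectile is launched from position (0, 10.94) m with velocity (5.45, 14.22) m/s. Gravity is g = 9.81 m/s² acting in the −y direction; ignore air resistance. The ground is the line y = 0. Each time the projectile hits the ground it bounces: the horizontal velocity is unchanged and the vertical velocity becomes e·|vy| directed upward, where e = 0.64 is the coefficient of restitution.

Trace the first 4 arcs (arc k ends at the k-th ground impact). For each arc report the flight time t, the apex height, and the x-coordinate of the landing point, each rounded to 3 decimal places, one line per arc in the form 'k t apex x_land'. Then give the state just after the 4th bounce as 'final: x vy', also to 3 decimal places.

1 3.531 21.246 19.243
2 2.664 8.702 33.761
3 1.705 3.565 43.053
4 1.091 1.460 49.000
final: 49.000 3.425

Arc 1: start y=10.940, vy=14.220 → t=3.531, apex=21.246, x_land=19.243, impact vy=-20.417
  bounce: vy ← 0.64·20.417 = 13.067
Arc 2: start y=0.000, vy=13.067 → t=2.664, apex=8.702, x_land=33.761, impact vy=-13.067
  bounce: vy ← 0.64·13.067 = 8.363
Arc 3: start y=0.000, vy=8.363 → t=1.705, apex=3.565, x_land=43.053, impact vy=-8.363
  bounce: vy ← 0.64·8.363 = 5.352
Arc 4: start y=0.000, vy=5.352 → t=1.091, apex=1.460, x_land=49.000, impact vy=-5.352
  bounce: vy ← 0.64·5.352 = 3.425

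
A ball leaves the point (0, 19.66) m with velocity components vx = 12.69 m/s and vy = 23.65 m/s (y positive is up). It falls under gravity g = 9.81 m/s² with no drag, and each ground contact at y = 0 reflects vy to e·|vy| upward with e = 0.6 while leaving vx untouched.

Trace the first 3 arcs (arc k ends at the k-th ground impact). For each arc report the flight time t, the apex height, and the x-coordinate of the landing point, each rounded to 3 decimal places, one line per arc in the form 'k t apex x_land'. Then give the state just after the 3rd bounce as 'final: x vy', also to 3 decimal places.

Arc 1: start y=19.660, vy=23.650 → t=5.545, apex=48.168, x_land=70.360, impact vy=-30.742
  bounce: vy ← 0.6·30.742 = 18.445
Arc 2: start y=0.000, vy=18.445 → t=3.760, apex=17.340, x_land=118.080, impact vy=-18.445
  bounce: vy ← 0.6·18.445 = 11.067
Arc 3: start y=0.000, vy=11.067 → t=2.256, apex=6.243, x_land=146.712, impact vy=-11.067
  bounce: vy ← 0.6·11.067 = 6.640

1 5.545 48.168 70.360
2 3.760 17.340 118.080
3 2.256 6.243 146.712
final: 146.712 6.640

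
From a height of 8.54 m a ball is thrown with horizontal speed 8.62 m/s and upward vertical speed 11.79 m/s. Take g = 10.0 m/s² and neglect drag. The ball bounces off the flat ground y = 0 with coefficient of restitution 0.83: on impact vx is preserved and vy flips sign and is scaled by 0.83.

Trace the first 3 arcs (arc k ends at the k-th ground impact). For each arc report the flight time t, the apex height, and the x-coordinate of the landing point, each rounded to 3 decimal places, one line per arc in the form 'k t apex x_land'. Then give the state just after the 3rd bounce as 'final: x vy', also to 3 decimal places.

1 2.939 15.490 25.335
2 2.922 10.671 50.521
3 2.425 7.351 71.426
final: 71.426 10.064

Arc 1: start y=8.540, vy=11.790 → t=2.939, apex=15.490, x_land=25.335, impact vy=-17.601
  bounce: vy ← 0.83·17.601 = 14.609
Arc 2: start y=0.000, vy=14.609 → t=2.922, apex=10.671, x_land=50.521, impact vy=-14.609
  bounce: vy ← 0.83·14.609 = 12.126
Arc 3: start y=0.000, vy=12.126 → t=2.425, apex=7.351, x_land=71.426, impact vy=-12.126
  bounce: vy ← 0.83·12.126 = 10.064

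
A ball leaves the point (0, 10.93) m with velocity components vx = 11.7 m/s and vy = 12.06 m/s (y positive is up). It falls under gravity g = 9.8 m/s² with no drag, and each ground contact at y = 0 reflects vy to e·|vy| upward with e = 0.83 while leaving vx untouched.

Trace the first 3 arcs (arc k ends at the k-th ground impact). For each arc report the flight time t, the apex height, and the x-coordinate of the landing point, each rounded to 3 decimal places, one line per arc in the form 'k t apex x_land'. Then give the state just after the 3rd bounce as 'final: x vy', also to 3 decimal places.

Arc 1: start y=10.930, vy=12.060 → t=3.166, apex=18.351, x_land=37.040, impact vy=-18.965
  bounce: vy ← 0.83·18.965 = 15.741
Arc 2: start y=0.000, vy=15.741 → t=3.212, apex=12.642, x_land=74.626, impact vy=-15.741
  bounce: vy ← 0.83·15.741 = 13.065
Arc 3: start y=0.000, vy=13.065 → t=2.666, apex=8.709, x_land=105.822, impact vy=-13.065
  bounce: vy ← 0.83·13.065 = 10.844

1 3.166 18.351 37.040
2 3.212 12.642 74.626
3 2.666 8.709 105.822
final: 105.822 10.844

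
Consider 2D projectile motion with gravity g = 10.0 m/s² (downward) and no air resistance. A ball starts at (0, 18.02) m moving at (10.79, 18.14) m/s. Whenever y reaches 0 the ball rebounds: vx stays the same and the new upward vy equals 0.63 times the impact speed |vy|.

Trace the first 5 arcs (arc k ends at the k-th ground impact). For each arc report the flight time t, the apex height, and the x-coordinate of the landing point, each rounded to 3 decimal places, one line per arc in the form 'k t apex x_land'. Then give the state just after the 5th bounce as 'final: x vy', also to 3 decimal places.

Arc 1: start y=18.020, vy=18.140 → t=4.440, apex=34.473, x_land=47.905, impact vy=-26.258
  bounce: vy ← 0.63·26.258 = 16.542
Arc 2: start y=0.000, vy=16.542 → t=3.308, apex=13.682, x_land=83.603, impact vy=-16.542
  bounce: vy ← 0.63·16.542 = 10.422
Arc 3: start y=0.000, vy=10.422 → t=2.084, apex=5.431, x_land=106.093, impact vy=-10.422
  bounce: vy ← 0.63·10.422 = 6.566
Arc 4: start y=0.000, vy=6.566 → t=1.313, apex=2.155, x_land=120.262, impact vy=-6.566
  bounce: vy ← 0.63·6.566 = 4.136
Arc 5: start y=0.000, vy=4.136 → t=0.827, apex=0.855, x_land=129.188, impact vy=-4.136
  bounce: vy ← 0.63·4.136 = 2.606

1 4.440 34.473 47.905
2 3.308 13.682 83.603
3 2.084 5.431 106.093
4 1.313 2.155 120.262
5 0.827 0.855 129.188
final: 129.188 2.606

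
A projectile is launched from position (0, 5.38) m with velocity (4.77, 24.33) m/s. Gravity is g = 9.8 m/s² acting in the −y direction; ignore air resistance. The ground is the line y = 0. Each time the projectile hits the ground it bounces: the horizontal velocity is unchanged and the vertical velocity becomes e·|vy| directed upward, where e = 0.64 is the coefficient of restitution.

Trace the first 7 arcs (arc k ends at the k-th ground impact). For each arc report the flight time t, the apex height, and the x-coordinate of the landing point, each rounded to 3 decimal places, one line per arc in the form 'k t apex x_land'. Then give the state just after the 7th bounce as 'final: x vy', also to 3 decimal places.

Arc 1: start y=5.380, vy=24.330 → t=5.177, apex=35.581, x_land=24.696, impact vy=-26.408
  bounce: vy ← 0.64·26.408 = 16.901
Arc 2: start y=0.000, vy=16.901 → t=3.449, apex=14.574, x_land=41.149, impact vy=-16.901
  bounce: vy ← 0.64·16.901 = 10.817
Arc 3: start y=0.000, vy=10.817 → t=2.208, apex=5.970, x_land=51.679, impact vy=-10.817
  bounce: vy ← 0.64·10.817 = 6.923
Arc 4: start y=0.000, vy=6.923 → t=1.413, apex=2.445, x_land=58.418, impact vy=-6.923
  bounce: vy ← 0.64·6.923 = 4.431
Arc 5: start y=0.000, vy=4.431 → t=0.904, apex=1.002, x_land=62.731, impact vy=-4.431
  bounce: vy ← 0.64·4.431 = 2.836
Arc 6: start y=0.000, vy=2.836 → t=0.579, apex=0.410, x_land=65.491, impact vy=-2.836
  bounce: vy ← 0.64·2.836 = 1.815
Arc 7: start y=0.000, vy=1.815 → t=0.370, apex=0.168, x_land=67.258, impact vy=-1.815
  bounce: vy ← 0.64·1.815 = 1.161

1 5.177 35.581 24.696
2 3.449 14.574 41.149
3 2.208 5.970 51.679
4 1.413 2.445 58.418
5 0.904 1.002 62.731
6 0.579 0.410 65.491
7 0.370 0.168 67.258
final: 67.258 1.161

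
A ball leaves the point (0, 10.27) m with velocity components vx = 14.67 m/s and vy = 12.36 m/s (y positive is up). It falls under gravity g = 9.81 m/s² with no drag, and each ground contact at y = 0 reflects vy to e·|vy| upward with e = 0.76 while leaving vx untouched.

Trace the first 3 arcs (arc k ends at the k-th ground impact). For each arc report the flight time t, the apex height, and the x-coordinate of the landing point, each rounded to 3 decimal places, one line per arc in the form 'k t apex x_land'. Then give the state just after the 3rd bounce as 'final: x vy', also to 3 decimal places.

1 3.179 18.056 46.630
2 2.916 10.429 89.413
3 2.216 6.024 121.928
final: 121.928 8.262

Arc 1: start y=10.270, vy=12.360 → t=3.179, apex=18.056, x_land=46.630, impact vy=-18.822
  bounce: vy ← 0.76·18.822 = 14.305
Arc 2: start y=0.000, vy=14.305 → t=2.916, apex=10.429, x_land=89.413, impact vy=-14.305
  bounce: vy ← 0.76·14.305 = 10.872
Arc 3: start y=0.000, vy=10.872 → t=2.216, apex=6.024, x_land=121.928, impact vy=-10.872
  bounce: vy ← 0.76·10.872 = 8.262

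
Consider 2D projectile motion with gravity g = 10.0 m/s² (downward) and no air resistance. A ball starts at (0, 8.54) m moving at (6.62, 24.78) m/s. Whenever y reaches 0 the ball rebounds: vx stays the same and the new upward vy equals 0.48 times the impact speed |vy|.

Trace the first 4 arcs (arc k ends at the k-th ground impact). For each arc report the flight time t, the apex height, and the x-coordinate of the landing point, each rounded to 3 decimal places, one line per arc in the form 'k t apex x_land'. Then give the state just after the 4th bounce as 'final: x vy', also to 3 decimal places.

1 5.280 39.242 34.950
2 2.689 9.041 52.755
3 1.291 2.083 61.301
4 0.620 0.480 65.403
final: 65.403 1.487

Arc 1: start y=8.540, vy=24.780 → t=5.280, apex=39.242, x_land=34.950, impact vy=-28.015
  bounce: vy ← 0.48·28.015 = 13.447
Arc 2: start y=0.000, vy=13.447 → t=2.689, apex=9.041, x_land=52.755, impact vy=-13.447
  bounce: vy ← 0.48·13.447 = 6.455
Arc 3: start y=0.000, vy=6.455 → t=1.291, apex=2.083, x_land=61.301, impact vy=-6.455
  bounce: vy ← 0.48·6.455 = 3.098
Arc 4: start y=0.000, vy=3.098 → t=0.620, apex=0.480, x_land=65.403, impact vy=-3.098
  bounce: vy ← 0.48·3.098 = 1.487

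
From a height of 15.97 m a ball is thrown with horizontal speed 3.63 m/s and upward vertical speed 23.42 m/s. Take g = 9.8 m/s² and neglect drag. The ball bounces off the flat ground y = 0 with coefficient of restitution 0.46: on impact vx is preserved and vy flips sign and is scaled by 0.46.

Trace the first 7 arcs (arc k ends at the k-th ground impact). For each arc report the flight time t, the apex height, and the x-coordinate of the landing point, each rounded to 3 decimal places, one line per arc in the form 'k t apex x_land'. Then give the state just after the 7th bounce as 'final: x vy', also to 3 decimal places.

Arc 1: start y=15.970, vy=23.420 → t=5.385, apex=43.955, x_land=19.547, impact vy=-29.351
  bounce: vy ← 0.46·29.351 = 13.502
Arc 2: start y=0.000, vy=13.502 → t=2.755, apex=9.301, x_land=29.549, impact vy=-13.502
  bounce: vy ← 0.46·13.502 = 6.211
Arc 3: start y=0.000, vy=6.211 → t=1.268, apex=1.968, x_land=34.150, impact vy=-6.211
  bounce: vy ← 0.46·6.211 = 2.857
Arc 4: start y=0.000, vy=2.857 → t=0.583, apex=0.416, x_land=36.267, impact vy=-2.857
  bounce: vy ← 0.46·2.857 = 1.314
Arc 5: start y=0.000, vy=1.314 → t=0.268, apex=0.088, x_land=37.240, impact vy=-1.314
  bounce: vy ← 0.46·1.314 = 0.605
Arc 6: start y=0.000, vy=0.605 → t=0.123, apex=0.019, x_land=37.688, impact vy=-0.605
  bounce: vy ← 0.46·0.605 = 0.278
Arc 7: start y=0.000, vy=0.278 → t=0.057, apex=0.004, x_land=37.894, impact vy=-0.278
  bounce: vy ← 0.46·0.278 = 0.128

1 5.385 43.955 19.547
2 2.755 9.301 29.549
3 1.268 1.968 34.150
4 0.583 0.416 36.267
5 0.268 0.088 37.240
6 0.123 0.019 37.688
7 0.057 0.004 37.894
final: 37.894 0.128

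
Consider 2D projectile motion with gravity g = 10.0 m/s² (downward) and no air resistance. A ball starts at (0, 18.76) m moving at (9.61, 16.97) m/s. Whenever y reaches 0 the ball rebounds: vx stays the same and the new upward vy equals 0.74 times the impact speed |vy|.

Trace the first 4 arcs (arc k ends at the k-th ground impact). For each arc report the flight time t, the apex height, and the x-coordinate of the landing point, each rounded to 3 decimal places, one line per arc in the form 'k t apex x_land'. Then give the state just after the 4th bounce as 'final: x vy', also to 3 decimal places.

Arc 1: start y=18.760, vy=16.970 → t=4.272, apex=33.159, x_land=41.056, impact vy=-25.752
  bounce: vy ← 0.74·25.752 = 19.057
Arc 2: start y=0.000, vy=19.057 → t=3.811, apex=18.158, x_land=77.683, impact vy=-19.057
  bounce: vy ← 0.74·19.057 = 14.102
Arc 3: start y=0.000, vy=14.102 → t=2.820, apex=9.943, x_land=104.787, impact vy=-14.102
  bounce: vy ← 0.74·14.102 = 10.435
Arc 4: start y=0.000, vy=10.435 → t=2.087, apex=5.445, x_land=124.844, impact vy=-10.435
  bounce: vy ← 0.74·10.435 = 7.722

1 4.272 33.159 41.056
2 3.811 18.158 77.683
3 2.820 9.943 104.787
4 2.087 5.445 124.844
final: 124.844 7.722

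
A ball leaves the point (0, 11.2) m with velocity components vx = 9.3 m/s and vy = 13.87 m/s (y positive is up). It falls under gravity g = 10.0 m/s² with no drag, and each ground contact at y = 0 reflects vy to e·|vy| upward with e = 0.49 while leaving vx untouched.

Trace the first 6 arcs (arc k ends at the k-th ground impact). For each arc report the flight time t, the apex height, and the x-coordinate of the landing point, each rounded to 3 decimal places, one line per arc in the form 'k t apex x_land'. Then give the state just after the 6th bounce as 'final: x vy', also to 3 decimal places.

1 3.428 20.819 31.876
2 2.000 4.999 50.473
3 0.980 1.200 59.586
4 0.480 0.288 64.051
5 0.235 0.069 66.239
6 0.115 0.017 67.311
final: 67.311 0.282

Arc 1: start y=11.200, vy=13.870 → t=3.428, apex=20.819, x_land=31.876, impact vy=-20.405
  bounce: vy ← 0.49·20.405 = 9.999
Arc 2: start y=0.000, vy=9.999 → t=2.000, apex=4.999, x_land=50.473, impact vy=-9.999
  bounce: vy ← 0.49·9.999 = 4.899
Arc 3: start y=0.000, vy=4.899 → t=0.980, apex=1.200, x_land=59.586, impact vy=-4.899
  bounce: vy ← 0.49·4.899 = 2.401
Arc 4: start y=0.000, vy=2.401 → t=0.480, apex=0.288, x_land=64.051, impact vy=-2.401
  bounce: vy ← 0.49·2.401 = 1.176
Arc 5: start y=0.000, vy=1.176 → t=0.235, apex=0.069, x_land=66.239, impact vy=-1.176
  bounce: vy ← 0.49·1.176 = 0.576
Arc 6: start y=0.000, vy=0.576 → t=0.115, apex=0.017, x_land=67.311, impact vy=-0.576
  bounce: vy ← 0.49·0.576 = 0.282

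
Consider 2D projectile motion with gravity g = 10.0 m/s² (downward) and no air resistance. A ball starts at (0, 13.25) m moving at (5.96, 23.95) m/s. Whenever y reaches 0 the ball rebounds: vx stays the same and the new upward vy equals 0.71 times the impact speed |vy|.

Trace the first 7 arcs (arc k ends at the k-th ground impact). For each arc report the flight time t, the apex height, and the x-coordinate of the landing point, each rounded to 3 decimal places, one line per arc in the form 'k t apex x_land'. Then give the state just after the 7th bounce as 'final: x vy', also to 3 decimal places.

1 5.291 41.930 31.534
2 4.112 21.137 56.042
3 2.920 10.655 73.443
4 2.073 5.371 85.797
5 1.472 2.708 94.569
6 1.045 1.365 100.797
7 0.742 0.688 105.219
final: 105.219 2.634

Arc 1: start y=13.250, vy=23.950 → t=5.291, apex=41.930, x_land=31.534, impact vy=-28.959
  bounce: vy ← 0.71·28.959 = 20.561
Arc 2: start y=0.000, vy=20.561 → t=4.112, apex=21.137, x_land=56.042, impact vy=-20.561
  bounce: vy ← 0.71·20.561 = 14.598
Arc 3: start y=0.000, vy=14.598 → t=2.920, apex=10.655, x_land=73.443, impact vy=-14.598
  bounce: vy ← 0.71·14.598 = 10.365
Arc 4: start y=0.000, vy=10.365 → t=2.073, apex=5.371, x_land=85.797, impact vy=-10.365
  bounce: vy ← 0.71·10.365 = 7.359
Arc 5: start y=0.000, vy=7.359 → t=1.472, apex=2.708, x_land=94.569, impact vy=-7.359
  bounce: vy ← 0.71·7.359 = 5.225
Arc 6: start y=0.000, vy=5.225 → t=1.045, apex=1.365, x_land=100.797, impact vy=-5.225
  bounce: vy ← 0.71·5.225 = 3.710
Arc 7: start y=0.000, vy=3.710 → t=0.742, apex=0.688, x_land=105.219, impact vy=-3.710
  bounce: vy ← 0.71·3.710 = 2.634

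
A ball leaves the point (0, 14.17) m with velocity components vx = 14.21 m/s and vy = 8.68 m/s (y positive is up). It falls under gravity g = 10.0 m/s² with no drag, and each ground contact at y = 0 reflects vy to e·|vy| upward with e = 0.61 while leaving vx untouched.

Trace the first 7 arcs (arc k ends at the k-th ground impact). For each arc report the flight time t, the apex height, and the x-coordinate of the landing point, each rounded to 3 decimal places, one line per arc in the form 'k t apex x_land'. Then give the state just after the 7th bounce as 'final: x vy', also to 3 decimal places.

1 2.762 17.937 39.249
2 2.311 6.674 72.084
3 1.410 2.484 92.114
4 0.860 0.924 104.332
5 0.524 0.344 111.785
6 0.320 0.128 116.332
7 0.195 0.048 119.105
final: 119.105 0.595

Arc 1: start y=14.170, vy=8.680 → t=2.762, apex=17.937, x_land=39.249, impact vy=-18.940
  bounce: vy ← 0.61·18.940 = 11.554
Arc 2: start y=0.000, vy=11.554 → t=2.311, apex=6.674, x_land=72.084, impact vy=-11.554
  bounce: vy ← 0.61·11.554 = 7.048
Arc 3: start y=0.000, vy=7.048 → t=1.410, apex=2.484, x_land=92.114, impact vy=-7.048
  bounce: vy ← 0.61·7.048 = 4.299
Arc 4: start y=0.000, vy=4.299 → t=0.860, apex=0.924, x_land=104.332, impact vy=-4.299
  bounce: vy ← 0.61·4.299 = 2.622
Arc 5: start y=0.000, vy=2.622 → t=0.524, apex=0.344, x_land=111.785, impact vy=-2.622
  bounce: vy ← 0.61·2.622 = 1.600
Arc 6: start y=0.000, vy=1.600 → t=0.320, apex=0.128, x_land=116.332, impact vy=-1.600
  bounce: vy ← 0.61·1.600 = 0.976
Arc 7: start y=0.000, vy=0.976 → t=0.195, apex=0.048, x_land=119.105, impact vy=-0.976
  bounce: vy ← 0.61·0.976 = 0.595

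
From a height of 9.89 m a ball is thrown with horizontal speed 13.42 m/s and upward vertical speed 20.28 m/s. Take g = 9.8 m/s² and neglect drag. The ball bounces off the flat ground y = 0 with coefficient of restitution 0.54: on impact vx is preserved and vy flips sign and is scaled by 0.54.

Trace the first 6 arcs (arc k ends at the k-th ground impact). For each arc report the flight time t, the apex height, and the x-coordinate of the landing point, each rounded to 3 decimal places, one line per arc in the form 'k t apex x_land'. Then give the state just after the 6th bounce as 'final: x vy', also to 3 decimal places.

Arc 1: start y=9.890, vy=20.280 → t=4.580, apex=30.874, x_land=61.457, impact vy=-24.599
  bounce: vy ← 0.54·24.599 = 13.284
Arc 2: start y=0.000, vy=13.284 → t=2.711, apex=9.003, x_land=97.838, impact vy=-13.284
  bounce: vy ← 0.54·13.284 = 7.173
Arc 3: start y=0.000, vy=7.173 → t=1.464, apex=2.625, x_land=117.483, impact vy=-7.173
  bounce: vy ← 0.54·7.173 = 3.873
Arc 4: start y=0.000, vy=3.873 → t=0.791, apex=0.766, x_land=128.092, impact vy=-3.873
  bounce: vy ← 0.54·3.873 = 2.092
Arc 5: start y=0.000, vy=2.092 → t=0.427, apex=0.223, x_land=133.821, impact vy=-2.092
  bounce: vy ← 0.54·2.092 = 1.130
Arc 6: start y=0.000, vy=1.130 → t=0.231, apex=0.065, x_land=136.914, impact vy=-1.130
  bounce: vy ← 0.54·1.130 = 0.610

1 4.580 30.874 61.457
2 2.711 9.003 97.838
3 1.464 2.625 117.483
4 0.791 0.766 128.092
5 0.427 0.223 133.821
6 0.231 0.065 136.914
final: 136.914 0.610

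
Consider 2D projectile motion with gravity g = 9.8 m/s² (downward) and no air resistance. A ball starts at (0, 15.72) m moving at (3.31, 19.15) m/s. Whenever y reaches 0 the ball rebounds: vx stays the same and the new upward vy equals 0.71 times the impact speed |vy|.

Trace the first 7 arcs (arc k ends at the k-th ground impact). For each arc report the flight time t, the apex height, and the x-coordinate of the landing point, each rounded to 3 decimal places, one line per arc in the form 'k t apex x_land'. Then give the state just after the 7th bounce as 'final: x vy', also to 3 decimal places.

Arc 1: start y=15.720, vy=19.150 → t=4.605, apex=34.430, x_land=15.242, impact vy=-25.978
  bounce: vy ← 0.71·25.978 = 18.444
Arc 2: start y=0.000, vy=18.444 → t=3.764, apex=17.356, x_land=27.701, impact vy=-18.444
  bounce: vy ← 0.71·18.444 = 13.095
Arc 3: start y=0.000, vy=13.095 → t=2.673, apex=8.749, x_land=36.547, impact vy=-13.095
  bounce: vy ← 0.71·13.095 = 9.298
Arc 4: start y=0.000, vy=9.298 → t=1.897, apex=4.411, x_land=42.828, impact vy=-9.298
  bounce: vy ← 0.71·9.298 = 6.601
Arc 5: start y=0.000, vy=6.601 → t=1.347, apex=2.223, x_land=47.287, impact vy=-6.601
  bounce: vy ← 0.71·6.601 = 4.687
Arc 6: start y=0.000, vy=4.687 → t=0.957, apex=1.121, x_land=50.453, impact vy=-4.687
  bounce: vy ← 0.71·4.687 = 3.328
Arc 7: start y=0.000, vy=3.328 → t=0.679, apex=0.565, x_land=52.701, impact vy=-3.328
  bounce: vy ← 0.71·3.328 = 2.363

1 4.605 34.430 15.242
2 3.764 17.356 27.701
3 2.673 8.749 36.547
4 1.897 4.411 42.828
5 1.347 2.223 47.287
6 0.957 1.121 50.453
7 0.679 0.565 52.701
final: 52.701 2.363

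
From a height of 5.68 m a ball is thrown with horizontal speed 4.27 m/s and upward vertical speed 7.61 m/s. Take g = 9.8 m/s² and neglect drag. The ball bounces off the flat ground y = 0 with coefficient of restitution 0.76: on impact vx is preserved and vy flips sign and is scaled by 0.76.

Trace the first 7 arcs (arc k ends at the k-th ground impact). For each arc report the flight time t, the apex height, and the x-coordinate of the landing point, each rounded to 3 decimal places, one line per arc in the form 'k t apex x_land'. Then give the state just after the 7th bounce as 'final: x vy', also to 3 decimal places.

Arc 1: start y=5.680, vy=7.610 → t=2.104, apex=8.635, x_land=8.984, impact vy=-13.009
  bounce: vy ← 0.76·13.009 = 9.887
Arc 2: start y=0.000, vy=9.887 → t=2.018, apex=4.987, x_land=17.600, impact vy=-9.887
  bounce: vy ← 0.76·9.887 = 7.514
Arc 3: start y=0.000, vy=7.514 → t=1.533, apex=2.881, x_land=24.148, impact vy=-7.514
  bounce: vy ← 0.76·7.514 = 5.711
Arc 4: start y=0.000, vy=5.711 → t=1.165, apex=1.664, x_land=29.124, impact vy=-5.711
  bounce: vy ← 0.76·5.711 = 4.340
Arc 5: start y=0.000, vy=4.340 → t=0.886, apex=0.961, x_land=32.907, impact vy=-4.340
  bounce: vy ← 0.76·4.340 = 3.299
Arc 6: start y=0.000, vy=3.299 → t=0.673, apex=0.555, x_land=35.781, impact vy=-3.299
  bounce: vy ← 0.76·3.299 = 2.507
Arc 7: start y=0.000, vy=2.507 → t=0.512, apex=0.321, x_land=37.966, impact vy=-2.507
  bounce: vy ← 0.76·2.507 = 1.905

1 2.104 8.635 8.984
2 2.018 4.987 17.600
3 1.533 2.881 24.148
4 1.165 1.664 29.124
5 0.886 0.961 32.907
6 0.673 0.555 35.781
7 0.512 0.321 37.966
final: 37.966 1.905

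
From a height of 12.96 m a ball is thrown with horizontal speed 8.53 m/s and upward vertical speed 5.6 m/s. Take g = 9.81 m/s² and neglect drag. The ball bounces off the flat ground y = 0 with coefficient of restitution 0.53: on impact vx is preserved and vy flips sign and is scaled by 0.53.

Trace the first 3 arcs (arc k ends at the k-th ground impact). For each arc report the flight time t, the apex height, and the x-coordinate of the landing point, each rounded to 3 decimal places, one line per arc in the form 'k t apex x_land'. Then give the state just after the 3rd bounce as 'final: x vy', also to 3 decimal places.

Arc 1: start y=12.960, vy=5.600 → t=2.294, apex=14.558, x_land=19.565, impact vy=-16.901
  bounce: vy ← 0.53·16.901 = 8.957
Arc 2: start y=0.000, vy=8.957 → t=1.826, apex=4.089, x_land=35.142, impact vy=-8.957
  bounce: vy ← 0.53·8.957 = 4.747
Arc 3: start y=0.000, vy=4.747 → t=0.968, apex=1.149, x_land=43.398, impact vy=-4.747
  bounce: vy ← 0.53·4.747 = 2.516

1 2.294 14.558 19.565
2 1.826 4.089 35.142
3 0.968 1.149 43.398
final: 43.398 2.516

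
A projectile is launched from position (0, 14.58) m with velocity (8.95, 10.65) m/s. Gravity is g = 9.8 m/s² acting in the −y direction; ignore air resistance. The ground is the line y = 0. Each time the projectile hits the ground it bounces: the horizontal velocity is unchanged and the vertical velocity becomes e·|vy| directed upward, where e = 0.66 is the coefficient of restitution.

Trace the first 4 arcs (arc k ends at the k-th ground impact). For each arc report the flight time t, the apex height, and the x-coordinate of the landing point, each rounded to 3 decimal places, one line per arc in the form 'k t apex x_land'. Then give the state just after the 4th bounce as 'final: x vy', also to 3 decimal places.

Arc 1: start y=14.580, vy=10.650 → t=3.125, apex=20.367, x_land=27.973, impact vy=-19.980
  bounce: vy ← 0.66·19.980 = 13.187
Arc 2: start y=0.000, vy=13.187 → t=2.691, apex=8.872, x_land=52.059, impact vy=-13.187
  bounce: vy ← 0.66·13.187 = 8.703
Arc 3: start y=0.000, vy=8.703 → t=1.776, apex=3.865, x_land=67.956, impact vy=-8.703
  bounce: vy ← 0.66·8.703 = 5.744
Arc 4: start y=0.000, vy=5.744 → t=1.172, apex=1.683, x_land=78.447, impact vy=-5.744
  bounce: vy ← 0.66·5.744 = 3.791

1 3.125 20.367 27.973
2 2.691 8.872 52.059
3 1.776 3.865 67.956
4 1.172 1.683 78.447
final: 78.447 3.791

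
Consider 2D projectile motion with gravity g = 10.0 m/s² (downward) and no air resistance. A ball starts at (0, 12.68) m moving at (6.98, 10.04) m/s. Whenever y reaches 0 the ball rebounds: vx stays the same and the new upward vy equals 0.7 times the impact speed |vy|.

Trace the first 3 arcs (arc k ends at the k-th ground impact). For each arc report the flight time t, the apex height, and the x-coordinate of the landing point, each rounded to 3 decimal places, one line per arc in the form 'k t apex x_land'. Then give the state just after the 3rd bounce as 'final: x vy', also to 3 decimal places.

1 2.887 17.720 20.148
2 2.636 8.683 38.544
3 1.845 4.255 51.422
final: 51.422 6.457

Arc 1: start y=12.680, vy=10.040 → t=2.887, apex=17.720, x_land=20.148, impact vy=-18.826
  bounce: vy ← 0.7·18.826 = 13.178
Arc 2: start y=0.000, vy=13.178 → t=2.636, apex=8.683, x_land=38.544, impact vy=-13.178
  bounce: vy ← 0.7·13.178 = 9.225
Arc 3: start y=0.000, vy=9.225 → t=1.845, apex=4.255, x_land=51.422, impact vy=-9.225
  bounce: vy ← 0.7·9.225 = 6.457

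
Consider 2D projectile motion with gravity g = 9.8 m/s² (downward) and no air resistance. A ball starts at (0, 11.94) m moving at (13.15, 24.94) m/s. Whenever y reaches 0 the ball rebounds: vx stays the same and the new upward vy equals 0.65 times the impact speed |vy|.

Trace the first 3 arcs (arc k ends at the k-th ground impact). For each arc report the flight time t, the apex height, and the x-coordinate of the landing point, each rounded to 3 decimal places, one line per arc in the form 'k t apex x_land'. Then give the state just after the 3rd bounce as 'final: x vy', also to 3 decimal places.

1 5.530 43.675 72.725
2 3.881 18.453 123.762
3 2.523 7.796 156.936
final: 156.936 8.035

Arc 1: start y=11.940, vy=24.940 → t=5.530, apex=43.675, x_land=72.725, impact vy=-29.258
  bounce: vy ← 0.65·29.258 = 19.018
Arc 2: start y=0.000, vy=19.018 → t=3.881, apex=18.453, x_land=123.762, impact vy=-19.018
  bounce: vy ← 0.65·19.018 = 12.361
Arc 3: start y=0.000, vy=12.361 → t=2.523, apex=7.796, x_land=156.936, impact vy=-12.361
  bounce: vy ← 0.65·12.361 = 8.035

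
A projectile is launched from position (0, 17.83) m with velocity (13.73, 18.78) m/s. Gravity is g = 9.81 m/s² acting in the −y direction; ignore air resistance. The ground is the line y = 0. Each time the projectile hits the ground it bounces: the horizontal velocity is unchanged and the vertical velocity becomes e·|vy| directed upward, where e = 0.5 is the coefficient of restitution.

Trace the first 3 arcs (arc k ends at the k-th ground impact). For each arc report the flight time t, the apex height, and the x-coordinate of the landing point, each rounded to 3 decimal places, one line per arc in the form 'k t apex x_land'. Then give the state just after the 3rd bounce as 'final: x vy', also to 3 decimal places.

1 4.616 35.806 63.380
2 2.702 8.951 100.477
3 1.351 2.238 119.025
final: 119.025 3.313

Arc 1: start y=17.830, vy=18.780 → t=4.616, apex=35.806, x_land=63.380, impact vy=-26.505
  bounce: vy ← 0.5·26.505 = 13.252
Arc 2: start y=0.000, vy=13.252 → t=2.702, apex=8.951, x_land=100.477, impact vy=-13.252
  bounce: vy ← 0.5·13.252 = 6.626
Arc 3: start y=0.000, vy=6.626 → t=1.351, apex=2.238, x_land=119.025, impact vy=-6.626
  bounce: vy ← 0.5·6.626 = 3.313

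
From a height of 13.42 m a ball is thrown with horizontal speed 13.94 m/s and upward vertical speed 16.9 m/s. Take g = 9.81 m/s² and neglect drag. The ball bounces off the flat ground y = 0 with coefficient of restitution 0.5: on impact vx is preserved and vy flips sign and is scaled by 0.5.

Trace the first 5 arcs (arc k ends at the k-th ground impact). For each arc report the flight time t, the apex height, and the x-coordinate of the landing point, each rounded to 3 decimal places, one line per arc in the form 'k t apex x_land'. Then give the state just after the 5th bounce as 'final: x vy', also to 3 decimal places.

1 4.111 27.977 57.307
2 2.388 6.994 90.600
3 1.194 1.749 107.246
4 0.597 0.437 115.569
5 0.299 0.109 119.730
final: 119.730 0.732

Arc 1: start y=13.420, vy=16.900 → t=4.111, apex=27.977, x_land=57.307, impact vy=-23.429
  bounce: vy ← 0.5·23.429 = 11.714
Arc 2: start y=0.000, vy=11.714 → t=2.388, apex=6.994, x_land=90.600, impact vy=-11.714
  bounce: vy ← 0.5·11.714 = 5.857
Arc 3: start y=0.000, vy=5.857 → t=1.194, apex=1.749, x_land=107.246, impact vy=-5.857
  bounce: vy ← 0.5·5.857 = 2.929
Arc 4: start y=0.000, vy=2.929 → t=0.597, apex=0.437, x_land=115.569, impact vy=-2.929
  bounce: vy ← 0.5·2.929 = 1.464
Arc 5: start y=0.000, vy=1.464 → t=0.299, apex=0.109, x_land=119.730, impact vy=-1.464
  bounce: vy ← 0.5·1.464 = 0.732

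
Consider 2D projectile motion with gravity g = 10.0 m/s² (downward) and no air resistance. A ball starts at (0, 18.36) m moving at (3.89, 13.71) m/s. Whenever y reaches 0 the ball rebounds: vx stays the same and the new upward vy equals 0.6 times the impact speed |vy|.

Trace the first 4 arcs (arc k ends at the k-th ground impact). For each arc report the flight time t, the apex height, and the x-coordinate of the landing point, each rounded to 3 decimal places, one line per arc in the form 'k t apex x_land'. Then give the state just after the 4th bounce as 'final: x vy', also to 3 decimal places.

1 3.727 27.758 14.499
2 2.827 9.993 25.497
3 1.696 3.597 32.097
4 1.018 1.295 36.056
final: 36.056 3.054

Arc 1: start y=18.360, vy=13.710 → t=3.727, apex=27.758, x_land=14.499, impact vy=-23.562
  bounce: vy ← 0.6·23.562 = 14.137
Arc 2: start y=0.000, vy=14.137 → t=2.827, apex=9.993, x_land=25.497, impact vy=-14.137
  bounce: vy ← 0.6·14.137 = 8.482
Arc 3: start y=0.000, vy=8.482 → t=1.696, apex=3.597, x_land=32.097, impact vy=-8.482
  bounce: vy ← 0.6·8.482 = 5.089
Arc 4: start y=0.000, vy=5.089 → t=1.018, apex=1.295, x_land=36.056, impact vy=-5.089
  bounce: vy ← 0.6·5.089 = 3.054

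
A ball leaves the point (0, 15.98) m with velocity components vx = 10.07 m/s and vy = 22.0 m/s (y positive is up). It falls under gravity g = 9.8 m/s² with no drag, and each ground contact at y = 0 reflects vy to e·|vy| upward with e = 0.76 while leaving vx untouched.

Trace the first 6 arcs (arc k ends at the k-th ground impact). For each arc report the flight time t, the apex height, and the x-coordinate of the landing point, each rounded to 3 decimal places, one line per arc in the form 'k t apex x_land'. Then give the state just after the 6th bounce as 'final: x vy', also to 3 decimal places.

1 5.126 40.674 51.619
2 4.379 23.493 95.718
3 3.328 13.570 129.234
4 2.529 7.838 154.706
5 1.922 4.527 174.064
6 1.461 2.615 188.777
final: 188.777 5.441

Arc 1: start y=15.980, vy=22.000 → t=5.126, apex=40.674, x_land=51.619, impact vy=-28.235
  bounce: vy ← 0.76·28.235 = 21.459
Arc 2: start y=0.000, vy=21.459 → t=4.379, apex=23.493, x_land=95.718, impact vy=-21.459
  bounce: vy ← 0.76·21.459 = 16.308
Arc 3: start y=0.000, vy=16.308 → t=3.328, apex=13.570, x_land=129.234, impact vy=-16.308
  bounce: vy ← 0.76·16.308 = 12.394
Arc 4: start y=0.000, vy=12.394 → t=2.529, apex=7.838, x_land=154.706, impact vy=-12.394
  bounce: vy ← 0.76·12.394 = 9.420
Arc 5: start y=0.000, vy=9.420 → t=1.922, apex=4.527, x_land=174.064, impact vy=-9.420
  bounce: vy ← 0.76·9.420 = 7.159
Arc 6: start y=0.000, vy=7.159 → t=1.461, apex=2.615, x_land=188.777, impact vy=-7.159
  bounce: vy ← 0.76·7.159 = 5.441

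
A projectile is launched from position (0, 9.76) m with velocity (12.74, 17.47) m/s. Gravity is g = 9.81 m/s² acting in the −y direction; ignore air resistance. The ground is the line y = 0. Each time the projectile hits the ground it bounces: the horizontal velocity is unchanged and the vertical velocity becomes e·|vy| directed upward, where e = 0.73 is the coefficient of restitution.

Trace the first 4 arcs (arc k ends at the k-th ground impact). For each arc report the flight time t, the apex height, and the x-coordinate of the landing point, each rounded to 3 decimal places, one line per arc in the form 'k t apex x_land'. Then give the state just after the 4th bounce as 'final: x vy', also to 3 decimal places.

Arc 1: start y=9.760, vy=17.470 → t=4.053, apex=25.316, x_land=51.631, impact vy=-22.287
  bounce: vy ← 0.73·22.287 = 16.269
Arc 2: start y=0.000, vy=16.269 → t=3.317, apex=13.491, x_land=93.888, impact vy=-16.269
  bounce: vy ← 0.73·16.269 = 11.877
Arc 3: start y=0.000, vy=11.877 → t=2.421, apex=7.189, x_land=124.735, impact vy=-11.877
  bounce: vy ← 0.73·11.877 = 8.670
Arc 4: start y=0.000, vy=8.670 → t=1.768, apex=3.831, x_land=147.254, impact vy=-8.670
  bounce: vy ← 0.73·8.670 = 6.329

1 4.053 25.316 51.631
2 3.317 13.491 93.888
3 2.421 7.189 124.735
4 1.768 3.831 147.254
final: 147.254 6.329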